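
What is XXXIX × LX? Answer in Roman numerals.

XXXIX = 39
LX = 60
39 × 60 = 2340

MMCCCXL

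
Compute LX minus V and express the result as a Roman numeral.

LX = 60
V = 5
60 - 5 = 55

LV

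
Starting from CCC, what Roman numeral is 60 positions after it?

CCC = 300
300 + 60 = 360

CCCLX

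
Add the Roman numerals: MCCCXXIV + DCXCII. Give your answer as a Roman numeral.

MCCCXXIV = 1324
DCXCII = 692
1324 + 692 = 2016

MMXVI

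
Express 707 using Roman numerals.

Convert 707 to Roman numerals:
  707 contains 1×500 (D)
  207 contains 2×100 (CC)
  7 contains 1×5 (V)
  2 contains 2×1 (II)

DCCVII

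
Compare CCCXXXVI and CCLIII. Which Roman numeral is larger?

CCCXXXVI = 336
CCLIII = 253
336 is larger

CCCXXXVI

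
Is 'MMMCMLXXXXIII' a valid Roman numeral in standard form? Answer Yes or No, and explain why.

'MMMCMLXXXXIII': More than 3 consecutive X's

No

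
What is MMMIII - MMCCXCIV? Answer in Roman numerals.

MMMIII = 3003
MMCCXCIV = 2294
3003 - 2294 = 709

DCCIX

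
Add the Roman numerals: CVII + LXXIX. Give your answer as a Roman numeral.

CVII = 107
LXXIX = 79
107 + 79 = 186

CLXXXVI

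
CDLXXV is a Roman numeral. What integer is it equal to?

CDLXXV: CD=400, L=50, X=10, X=10, V=5
400 + 50 + 10 + 10 + 5 = 475

475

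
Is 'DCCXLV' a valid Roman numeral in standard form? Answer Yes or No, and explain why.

'DCCXLV': Check the rules: uses only the symbols I, V, X, L, C, D, M; no symbol is repeated more than three times in a row; V, L and D each appear at most once; the only place a smaller symbol precedes a larger one is the allowed subtractive pair XL, the symbol right after such a pair (if any) is smaller than the pair's first symbol, and otherwise the values never increase from left to right. Value: D (500) + C (100) + C (100) + XL (40) + V (5) = 745. So it is a valid standard Roman numeral.

Yes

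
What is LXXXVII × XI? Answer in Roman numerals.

LXXXVII = 87
XI = 11
87 × 11 = 957

CMLVII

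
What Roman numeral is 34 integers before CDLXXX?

CDLXXX = 480
480 - 34 = 446

CDXLVI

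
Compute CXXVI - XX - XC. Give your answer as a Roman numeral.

CXXVI = 126, XX = 20, XC = 90
126 - 20 = 106
106 - 90 = 16

XVI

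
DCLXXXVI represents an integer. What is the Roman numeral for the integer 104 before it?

DCLXXXVI = 686
686 - 104 = 582

DLXXXII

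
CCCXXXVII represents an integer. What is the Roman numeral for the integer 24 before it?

CCCXXXVII = 337
337 - 24 = 313

CCCXIII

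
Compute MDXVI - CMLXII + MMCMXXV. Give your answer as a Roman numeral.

MDXVI = 1516, CMLXII = 962, MMCMXXV = 2925
1516 - 962 = 554
554 + 2925 = 3479

MMMCDLXXIX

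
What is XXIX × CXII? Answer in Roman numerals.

XXIX = 29
CXII = 112
29 × 112 = 3248

MMMCCXLVIII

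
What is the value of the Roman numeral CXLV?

CXLV: C=100, XL=40, V=5
100 + 40 + 5 = 145

145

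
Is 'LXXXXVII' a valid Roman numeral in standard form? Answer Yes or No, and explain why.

'LXXXXVII': More than 3 consecutive X's

No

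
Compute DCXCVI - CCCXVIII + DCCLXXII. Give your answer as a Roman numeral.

DCXCVI = 696, CCCXVIII = 318, DCCLXXII = 772
696 - 318 = 378
378 + 772 = 1150

MCL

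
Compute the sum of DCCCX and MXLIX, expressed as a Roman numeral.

DCCCX = 810
MXLIX = 1049
810 + 1049 = 1859

MDCCCLIX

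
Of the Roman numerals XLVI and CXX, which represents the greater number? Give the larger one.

XLVI = 46
CXX = 120
120 is larger

CXX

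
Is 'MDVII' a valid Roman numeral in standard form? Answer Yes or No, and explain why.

'MDVII': Check the rules: uses only the symbols I, V, X, L, C, D, M; no symbol is repeated more than three times in a row; V, L and D each appear at most once; no smaller symbol precedes a larger one (values never increase from left to right). Value: M (1000) + D (500) + V (5) + I (1) + I (1) = 1507. So it is a valid standard Roman numeral.

Yes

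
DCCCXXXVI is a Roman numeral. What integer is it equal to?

DCCCXXXVI: D=500, C=100, C=100, C=100, X=10, X=10, X=10, V=5, I=1
500 + 100 + 100 + 100 + 10 + 10 + 10 + 5 + 1 = 836

836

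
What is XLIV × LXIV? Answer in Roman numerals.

XLIV = 44
LXIV = 64
44 × 64 = 2816

MMDCCCXVI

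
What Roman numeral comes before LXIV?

LXIV = 64, so the previous integer is 64 - 1 = 63

LXIII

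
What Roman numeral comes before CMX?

CMX = 910, so the previous integer is 910 - 1 = 909

CMIX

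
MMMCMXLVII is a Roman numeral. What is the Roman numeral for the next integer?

MMMCMXLVII = 3947; next is 3948

MMMCMXLVIII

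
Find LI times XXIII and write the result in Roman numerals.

LI = 51
XXIII = 23
51 × 23 = 1173

MCLXXIII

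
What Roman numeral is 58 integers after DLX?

DLX = 560
560 + 58 = 618

DCXVIII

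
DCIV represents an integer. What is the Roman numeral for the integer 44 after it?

DCIV = 604
604 + 44 = 648

DCXLVIII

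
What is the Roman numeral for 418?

Convert 418 to Roman numerals:
  418 contains 1×400 (CD)
  18 contains 1×10 (X)
  8 contains 1×5 (V)
  3 contains 3×1 (III)

CDXVIII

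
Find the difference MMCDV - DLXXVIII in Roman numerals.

MMCDV = 2405
DLXXVIII = 578
2405 - 578 = 1827

MDCCCXXVII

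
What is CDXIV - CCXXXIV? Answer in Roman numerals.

CDXIV = 414
CCXXXIV = 234
414 - 234 = 180

CLXXX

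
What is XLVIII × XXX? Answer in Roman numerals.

XLVIII = 48
XXX = 30
48 × 30 = 1440

MCDXL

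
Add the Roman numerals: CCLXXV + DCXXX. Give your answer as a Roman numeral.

CCLXXV = 275
DCXXX = 630
275 + 630 = 905

CMV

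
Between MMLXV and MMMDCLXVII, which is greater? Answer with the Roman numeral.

MMLXV = 2065
MMMDCLXVII = 3667
3667 is larger

MMMDCLXVII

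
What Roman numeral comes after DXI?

DXI = 511; next is 512

DXII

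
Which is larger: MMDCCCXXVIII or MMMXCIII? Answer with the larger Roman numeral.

MMDCCCXXVIII = 2828
MMMXCIII = 3093
3093 is larger

MMMXCIII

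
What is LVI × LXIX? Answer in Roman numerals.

LVI = 56
LXIX = 69
56 × 69 = 3864

MMMDCCCLXIV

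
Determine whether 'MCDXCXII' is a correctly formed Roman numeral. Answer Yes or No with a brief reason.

'MCDXCXII': X cannot come right after the subtractive pair XC: once X is subtracted in XC, the next symbol must be smaller than X

No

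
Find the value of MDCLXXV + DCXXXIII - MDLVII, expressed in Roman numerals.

MDCLXXV = 1675, DCXXXIII = 633, MDLVII = 1557
1675 + 633 = 2308
2308 - 1557 = 751

DCCLI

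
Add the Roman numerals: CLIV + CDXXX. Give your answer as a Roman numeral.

CLIV = 154
CDXXX = 430
154 + 430 = 584

DLXXXIV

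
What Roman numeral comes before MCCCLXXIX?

MCCCLXXIX = 1379; previous is 1378

MCCCLXXVIII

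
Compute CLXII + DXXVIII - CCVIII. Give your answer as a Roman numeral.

CLXII = 162, DXXVIII = 528, CCVIII = 208
162 + 528 = 690
690 - 208 = 482

CDLXXXII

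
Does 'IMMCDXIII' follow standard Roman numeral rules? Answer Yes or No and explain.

'IMMCDXIII': Invalid subtractive combination: IM

No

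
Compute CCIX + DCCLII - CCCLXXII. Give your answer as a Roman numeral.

CCIX = 209, DCCLII = 752, CCCLXXII = 372
209 + 752 = 961
961 - 372 = 589

DLXXXIX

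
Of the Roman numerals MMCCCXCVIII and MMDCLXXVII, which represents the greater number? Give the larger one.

MMCCCXCVIII = 2398
MMDCLXXVII = 2677
2677 is larger

MMDCLXXVII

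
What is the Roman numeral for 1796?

Convert 1796 to Roman numerals:
  1796 contains 1×1000 (M)
  796 contains 1×500 (D)
  296 contains 2×100 (CC)
  96 contains 1×90 (XC)
  6 contains 1×5 (V)
  1 contains 1×1 (I)

MDCCXCVI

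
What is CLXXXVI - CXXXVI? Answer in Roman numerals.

CLXXXVI = 186
CXXXVI = 136
186 - 136 = 50

L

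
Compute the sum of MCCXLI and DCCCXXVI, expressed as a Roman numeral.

MCCXLI = 1241
DCCCXXVI = 826
1241 + 826 = 2067

MMLXVII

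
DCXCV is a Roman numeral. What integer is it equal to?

DCXCV: D=500, C=100, XC=90, V=5
500 + 100 + 90 + 5 = 695

695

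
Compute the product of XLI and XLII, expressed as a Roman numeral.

XLI = 41
XLII = 42
41 × 42 = 1722

MDCCXXII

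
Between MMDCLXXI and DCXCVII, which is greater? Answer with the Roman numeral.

MMDCLXXI = 2671
DCXCVII = 697
2671 is larger

MMDCLXXI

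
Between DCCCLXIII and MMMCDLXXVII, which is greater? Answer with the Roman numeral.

DCCCLXIII = 863
MMMCDLXXVII = 3477
3477 is larger

MMMCDLXXVII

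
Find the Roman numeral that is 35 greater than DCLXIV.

DCLXIV = 664
664 + 35 = 699

DCXCIX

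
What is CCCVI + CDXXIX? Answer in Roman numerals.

CCCVI = 306
CDXXIX = 429
306 + 429 = 735

DCCXXXV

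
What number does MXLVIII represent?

MXLVIII: M=1000, XL=40, V=5, I=1, I=1, I=1
1000 + 40 + 5 + 1 + 1 + 1 = 1048

1048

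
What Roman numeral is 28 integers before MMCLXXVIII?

MMCLXXVIII = 2178
2178 - 28 = 2150

MMCL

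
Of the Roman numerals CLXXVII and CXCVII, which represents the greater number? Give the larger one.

CLXXVII = 177
CXCVII = 197
197 is larger

CXCVII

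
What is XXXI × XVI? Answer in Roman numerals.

XXXI = 31
XVI = 16
31 × 16 = 496

CDXCVI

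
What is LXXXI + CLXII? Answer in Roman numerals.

LXXXI = 81
CLXII = 162
81 + 162 = 243

CCXLIII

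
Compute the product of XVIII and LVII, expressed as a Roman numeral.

XVIII = 18
LVII = 57
18 × 57 = 1026

MXXVI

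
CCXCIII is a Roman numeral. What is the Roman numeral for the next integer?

CCXCIII = 293; next is 294

CCXCIV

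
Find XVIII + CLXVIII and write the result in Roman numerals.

XVIII = 18
CLXVIII = 168
18 + 168 = 186

CLXXXVI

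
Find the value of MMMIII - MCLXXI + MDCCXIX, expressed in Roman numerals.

MMMIII = 3003, MCLXXI = 1171, MDCCXIX = 1719
3003 - 1171 = 1832
1832 + 1719 = 3551

MMMDLI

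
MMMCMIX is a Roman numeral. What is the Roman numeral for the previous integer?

MMMCMIX = 3909, so the previous integer is 3909 - 1 = 3908

MMMCMVIII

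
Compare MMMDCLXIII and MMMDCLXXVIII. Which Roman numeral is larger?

MMMDCLXIII = 3663
MMMDCLXXVIII = 3678
3678 is larger

MMMDCLXXVIII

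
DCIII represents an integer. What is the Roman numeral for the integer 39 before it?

DCIII = 603
603 - 39 = 564

DLXIV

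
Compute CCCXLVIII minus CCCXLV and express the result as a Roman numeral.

CCCXLVIII = 348
CCCXLV = 345
348 - 345 = 3

III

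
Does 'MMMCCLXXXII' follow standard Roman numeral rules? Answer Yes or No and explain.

'MMMCCLXXXII': Check the rules: uses only the symbols I, V, X, L, C, D, M; no symbol is repeated more than three times in a row; V, L and D each appear at most once; no smaller symbol precedes a larger one (values never increase from left to right). Value: M (1000) + M (1000) + M (1000) + C (100) + C (100) + L (50) + X (10) + X (10) + X (10) + I (1) + I (1) = 3282. So it is a valid standard Roman numeral.

Yes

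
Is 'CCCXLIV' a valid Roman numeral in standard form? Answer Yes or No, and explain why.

'CCCXLIV': Check the rules: uses only the symbols I, V, X, L, C, D, M; no symbol is repeated more than three times in a row; V, L and D each appear at most once; the only places a smaller symbol precedes a larger one are the allowed subtractive pairs XL, IV, the symbol right after such a pair (if any) is smaller than the pair's first symbol, and otherwise the values never increase from left to right. Value: C (100) + C (100) + C (100) + XL (40) + IV (4) = 344. So it is a valid standard Roman numeral.

Yes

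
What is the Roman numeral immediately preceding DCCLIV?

DCCLIV = 754; previous is 753

DCCLIII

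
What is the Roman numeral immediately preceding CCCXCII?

CCCXCII = 392, so the previous integer is 392 - 1 = 391

CCCXCI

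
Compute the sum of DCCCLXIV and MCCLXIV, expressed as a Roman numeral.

DCCCLXIV = 864
MCCLXIV = 1264
864 + 1264 = 2128

MMCXXVIII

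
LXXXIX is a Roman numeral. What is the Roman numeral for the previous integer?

LXXXIX = 89; previous is 88

LXXXVIII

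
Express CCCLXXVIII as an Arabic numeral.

CCCLXXVIII: C=100, C=100, C=100, L=50, X=10, X=10, V=5, I=1, I=1, I=1
100 + 100 + 100 + 50 + 10 + 10 + 5 + 1 + 1 + 1 = 378

378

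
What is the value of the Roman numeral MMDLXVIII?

MMDLXVIII: M=1000, M=1000, D=500, L=50, X=10, V=5, I=1, I=1, I=1
1000 + 1000 + 500 + 50 + 10 + 5 + 1 + 1 + 1 = 2568

2568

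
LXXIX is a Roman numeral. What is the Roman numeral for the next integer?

LXXIX = 79, so the next integer is 79 + 1 = 80

LXXX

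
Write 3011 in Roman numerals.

Convert 3011 to Roman numerals:
  3011 contains 3×1000 (MMM)
  11 contains 1×10 (X)
  1 contains 1×1 (I)

MMMXI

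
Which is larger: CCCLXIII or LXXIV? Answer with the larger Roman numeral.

CCCLXIII = 363
LXXIV = 74
363 is larger

CCCLXIII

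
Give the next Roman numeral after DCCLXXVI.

DCCLXXVI = 776; next is 777

DCCLXXVII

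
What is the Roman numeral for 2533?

Convert 2533 to Roman numerals:
  2533 contains 2×1000 (MM)
  533 contains 1×500 (D)
  33 contains 3×10 (XXX)
  3 contains 3×1 (III)

MMDXXXIII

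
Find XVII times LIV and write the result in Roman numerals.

XVII = 17
LIV = 54
17 × 54 = 918

CMXVIII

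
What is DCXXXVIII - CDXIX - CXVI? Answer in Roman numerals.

DCXXXVIII = 638, CDXIX = 419, CXVI = 116
638 - 419 = 219
219 - 116 = 103

CIII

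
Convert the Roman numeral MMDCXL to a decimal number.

MMDCXL: M=1000, M=1000, D=500, C=100, XL=40
1000 + 1000 + 500 + 100 + 40 = 2640

2640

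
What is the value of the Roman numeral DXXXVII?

DXXXVII: D=500, X=10, X=10, X=10, V=5, I=1, I=1
500 + 10 + 10 + 10 + 5 + 1 + 1 = 537

537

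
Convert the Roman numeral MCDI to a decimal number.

MCDI: M=1000, CD=400, I=1
1000 + 400 + 1 = 1401

1401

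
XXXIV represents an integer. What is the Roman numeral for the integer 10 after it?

XXXIV = 34
34 + 10 = 44

XLIV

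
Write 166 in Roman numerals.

Convert 166 to Roman numerals:
  166 contains 1×100 (C)
  66 contains 1×50 (L)
  16 contains 1×10 (X)
  6 contains 1×5 (V)
  1 contains 1×1 (I)

CLXVI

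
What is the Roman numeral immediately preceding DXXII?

DXXII = 522; previous is 521

DXXI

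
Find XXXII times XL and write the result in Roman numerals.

XXXII = 32
XL = 40
32 × 40 = 1280

MCCLXXX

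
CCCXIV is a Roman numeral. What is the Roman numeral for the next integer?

CCCXIV = 314; next is 315

CCCXV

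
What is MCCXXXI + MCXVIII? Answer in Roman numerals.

MCCXXXI = 1231
MCXVIII = 1118
1231 + 1118 = 2349

MMCCCXLIX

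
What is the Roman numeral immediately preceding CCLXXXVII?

CCLXXXVII = 287; previous is 286

CCLXXXVI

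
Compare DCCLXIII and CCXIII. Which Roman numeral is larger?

DCCLXIII = 763
CCXIII = 213
763 is larger

DCCLXIII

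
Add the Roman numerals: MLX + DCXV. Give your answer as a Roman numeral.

MLX = 1060
DCXV = 615
1060 + 615 = 1675

MDCLXXV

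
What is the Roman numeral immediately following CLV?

CLV = 155, so the next integer is 155 + 1 = 156

CLVI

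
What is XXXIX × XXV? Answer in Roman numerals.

XXXIX = 39
XXV = 25
39 × 25 = 975

CMLXXV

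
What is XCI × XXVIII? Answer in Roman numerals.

XCI = 91
XXVIII = 28
91 × 28 = 2548

MMDXLVIII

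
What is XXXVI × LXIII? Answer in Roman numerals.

XXXVI = 36
LXIII = 63
36 × 63 = 2268

MMCCLXVIII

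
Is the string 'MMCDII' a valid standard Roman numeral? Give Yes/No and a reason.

'MMCDII': Check the rules: uses only the symbols I, V, X, L, C, D, M; no symbol is repeated more than three times in a row; V, L and D each appear at most once; the only place a smaller symbol precedes a larger one is the allowed subtractive pair CD, the symbol right after such a pair (if any) is smaller than the pair's first symbol, and otherwise the values never increase from left to right. Value: M (1000) + M (1000) + CD (400) + I (1) + I (1) = 2402. So it is a valid standard Roman numeral.

Yes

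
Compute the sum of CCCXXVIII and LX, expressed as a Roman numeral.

CCCXXVIII = 328
LX = 60
328 + 60 = 388

CCCLXXXVIII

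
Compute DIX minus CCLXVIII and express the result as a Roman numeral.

DIX = 509
CCLXVIII = 268
509 - 268 = 241

CCXLI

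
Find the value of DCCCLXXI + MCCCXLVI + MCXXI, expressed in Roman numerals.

DCCCLXXI = 871, MCCCXLVI = 1346, MCXXI = 1121
871 + 1346 = 2217
2217 + 1121 = 3338

MMMCCCXXXVIII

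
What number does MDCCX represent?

MDCCX: M=1000, D=500, C=100, C=100, X=10
1000 + 500 + 100 + 100 + 10 = 1710

1710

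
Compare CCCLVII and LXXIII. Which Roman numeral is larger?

CCCLVII = 357
LXXIII = 73
357 is larger

CCCLVII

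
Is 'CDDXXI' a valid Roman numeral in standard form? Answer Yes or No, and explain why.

'CDDXXI': D should not appear more than once

No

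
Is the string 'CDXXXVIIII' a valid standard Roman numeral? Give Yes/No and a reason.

'CDXXXVIIII': More than 3 consecutive I's

No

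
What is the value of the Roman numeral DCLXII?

DCLXII: D=500, C=100, L=50, X=10, I=1, I=1
500 + 100 + 50 + 10 + 1 + 1 = 662

662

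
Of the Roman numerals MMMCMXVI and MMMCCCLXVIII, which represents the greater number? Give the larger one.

MMMCMXVI = 3916
MMMCCCLXVIII = 3368
3916 is larger

MMMCMXVI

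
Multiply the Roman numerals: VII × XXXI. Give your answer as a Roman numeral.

VII = 7
XXXI = 31
7 × 31 = 217

CCXVII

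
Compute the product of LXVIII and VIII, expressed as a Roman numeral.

LXVIII = 68
VIII = 8
68 × 8 = 544

DXLIV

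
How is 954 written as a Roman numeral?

Convert 954 to Roman numerals:
  954 contains 1×900 (CM)
  54 contains 1×50 (L)
  4 contains 1×4 (IV)

CMLIV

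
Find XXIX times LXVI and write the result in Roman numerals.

XXIX = 29
LXVI = 66
29 × 66 = 1914

MCMXIV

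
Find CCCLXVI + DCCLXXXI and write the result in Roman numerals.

CCCLXVI = 366
DCCLXXXI = 781
366 + 781 = 1147

MCXLVII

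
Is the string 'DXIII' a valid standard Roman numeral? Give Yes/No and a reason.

'DXIII': Check the rules: uses only the symbols I, V, X, L, C, D, M; no symbol is repeated more than three times in a row; V, L and D each appear at most once; no smaller symbol precedes a larger one (values never increase from left to right). Value: D (500) + X (10) + I (1) + I (1) + I (1) = 513. So it is a valid standard Roman numeral.

Yes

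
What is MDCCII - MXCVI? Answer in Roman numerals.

MDCCII = 1702
MXCVI = 1096
1702 - 1096 = 606

DCVI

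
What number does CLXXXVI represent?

CLXXXVI: C=100, L=50, X=10, X=10, X=10, V=5, I=1
100 + 50 + 10 + 10 + 10 + 5 + 1 = 186

186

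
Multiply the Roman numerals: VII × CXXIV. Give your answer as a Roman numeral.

VII = 7
CXXIV = 124
7 × 124 = 868

DCCCLXVIII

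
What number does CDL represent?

CDL: CD=400, L=50
400 + 50 = 450

450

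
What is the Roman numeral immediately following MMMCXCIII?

MMMCXCIII = 3193, so the next integer is 3193 + 1 = 3194

MMMCXCIV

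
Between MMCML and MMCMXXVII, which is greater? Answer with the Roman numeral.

MMCML = 2950
MMCMXXVII = 2927
2950 is larger

MMCML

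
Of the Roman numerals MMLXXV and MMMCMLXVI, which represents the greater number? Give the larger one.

MMLXXV = 2075
MMMCMLXVI = 3966
3966 is larger

MMMCMLXVI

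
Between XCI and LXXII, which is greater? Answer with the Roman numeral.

XCI = 91
LXXII = 72
91 is larger

XCI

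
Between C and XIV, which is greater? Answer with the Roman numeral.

C = 100
XIV = 14
100 is larger

C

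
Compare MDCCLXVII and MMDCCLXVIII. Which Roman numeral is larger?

MDCCLXVII = 1767
MMDCCLXVIII = 2768
2768 is larger

MMDCCLXVIII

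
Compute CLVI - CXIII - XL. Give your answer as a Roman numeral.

CLVI = 156, CXIII = 113, XL = 40
156 - 113 = 43
43 - 40 = 3

III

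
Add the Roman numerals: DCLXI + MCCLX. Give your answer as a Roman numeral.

DCLXI = 661
MCCLX = 1260
661 + 1260 = 1921

MCMXXI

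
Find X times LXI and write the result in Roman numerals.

X = 10
LXI = 61
10 × 61 = 610

DCX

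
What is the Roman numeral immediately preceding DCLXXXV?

DCLXXXV = 685, so the previous integer is 685 - 1 = 684

DCLXXXIV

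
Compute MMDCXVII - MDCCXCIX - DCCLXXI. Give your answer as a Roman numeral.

MMDCXVII = 2617, MDCCXCIX = 1799, DCCLXXI = 771
2617 - 1799 = 818
818 - 771 = 47

XLVII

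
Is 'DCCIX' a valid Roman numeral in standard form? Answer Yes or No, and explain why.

'DCCIX': Check the rules: uses only the symbols I, V, X, L, C, D, M; no symbol is repeated more than three times in a row; V, L and D each appear at most once; the only place a smaller symbol precedes a larger one is the allowed subtractive pair IX, the symbol right after such a pair (if any) is smaller than the pair's first symbol, and otherwise the values never increase from left to right. Value: D (500) + C (100) + C (100) + IX (9) = 709. So it is a valid standard Roman numeral.

Yes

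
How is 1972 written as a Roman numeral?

Convert 1972 to Roman numerals:
  1972 contains 1×1000 (M)
  972 contains 1×900 (CM)
  72 contains 1×50 (L)
  22 contains 2×10 (XX)
  2 contains 2×1 (II)

MCMLXXII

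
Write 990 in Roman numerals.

Convert 990 to Roman numerals:
  990 contains 1×900 (CM)
  90 contains 1×90 (XC)

CMXC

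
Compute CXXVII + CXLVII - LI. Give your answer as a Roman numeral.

CXXVII = 127, CXLVII = 147, LI = 51
127 + 147 = 274
274 - 51 = 223

CCXXIII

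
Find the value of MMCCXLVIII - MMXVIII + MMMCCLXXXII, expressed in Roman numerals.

MMCCXLVIII = 2248, MMXVIII = 2018, MMMCCLXXXII = 3282
2248 - 2018 = 230
230 + 3282 = 3512

MMMDXII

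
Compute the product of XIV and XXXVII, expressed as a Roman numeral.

XIV = 14
XXXVII = 37
14 × 37 = 518

DXVIII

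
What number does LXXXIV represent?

LXXXIV: L=50, X=10, X=10, X=10, IV=4
50 + 10 + 10 + 10 + 4 = 84

84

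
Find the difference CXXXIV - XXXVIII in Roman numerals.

CXXXIV = 134
XXXVIII = 38
134 - 38 = 96

XCVI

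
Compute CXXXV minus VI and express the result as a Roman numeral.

CXXXV = 135
VI = 6
135 - 6 = 129

CXXIX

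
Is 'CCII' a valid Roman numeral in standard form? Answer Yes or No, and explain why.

'CCII': Check the rules: uses only the symbols I, V, X, L, C, D, M; no symbol is repeated more than three times in a row; V, L and D each appear at most once; no smaller symbol precedes a larger one (values never increase from left to right). Value: C (100) + C (100) + I (1) + I (1) = 202. So it is a valid standard Roman numeral.

Yes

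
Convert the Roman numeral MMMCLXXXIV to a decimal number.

MMMCLXXXIV: M=1000, M=1000, M=1000, C=100, L=50, X=10, X=10, X=10, IV=4
1000 + 1000 + 1000 + 100 + 50 + 10 + 10 + 10 + 4 = 3184

3184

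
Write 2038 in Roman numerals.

Convert 2038 to Roman numerals:
  2038 contains 2×1000 (MM)
  38 contains 3×10 (XXX)
  8 contains 1×5 (V)
  3 contains 3×1 (III)

MMXXXVIII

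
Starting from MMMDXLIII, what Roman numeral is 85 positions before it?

MMMDXLIII = 3543
3543 - 85 = 3458

MMMCDLVIII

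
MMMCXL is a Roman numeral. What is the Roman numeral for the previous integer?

MMMCXL = 3140, so the previous integer is 3140 - 1 = 3139

MMMCXXXIX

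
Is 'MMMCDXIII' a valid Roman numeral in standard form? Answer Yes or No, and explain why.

'MMMCDXIII': Check the rules: uses only the symbols I, V, X, L, C, D, M; no symbol is repeated more than three times in a row; V, L and D each appear at most once; the only place a smaller symbol precedes a larger one is the allowed subtractive pair CD, the symbol right after such a pair (if any) is smaller than the pair's first symbol, and otherwise the values never increase from left to right. Value: M (1000) + M (1000) + M (1000) + CD (400) + X (10) + I (1) + I (1) + I (1) = 3413. So it is a valid standard Roman numeral.

Yes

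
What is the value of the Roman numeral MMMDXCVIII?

MMMDXCVIII: M=1000, M=1000, M=1000, D=500, XC=90, V=5, I=1, I=1, I=1
1000 + 1000 + 1000 + 500 + 90 + 5 + 1 + 1 + 1 = 3598

3598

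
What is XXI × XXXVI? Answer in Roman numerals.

XXI = 21
XXXVI = 36
21 × 36 = 756

DCCLVI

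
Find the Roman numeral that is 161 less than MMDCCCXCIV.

MMDCCCXCIV = 2894
2894 - 161 = 2733

MMDCCXXXIII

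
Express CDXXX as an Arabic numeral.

CDXXX: CD=400, X=10, X=10, X=10
400 + 10 + 10 + 10 = 430

430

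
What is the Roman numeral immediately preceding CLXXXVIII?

CLXXXVIII = 188, so the previous integer is 188 - 1 = 187

CLXXXVII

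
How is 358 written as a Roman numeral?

Convert 358 to Roman numerals:
  358 contains 3×100 (CCC)
  58 contains 1×50 (L)
  8 contains 1×5 (V)
  3 contains 3×1 (III)

CCCLVIII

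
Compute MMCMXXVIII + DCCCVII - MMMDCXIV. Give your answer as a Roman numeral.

MMCMXXVIII = 2928, DCCCVII = 807, MMMDCXIV = 3614
2928 + 807 = 3735
3735 - 3614 = 121

CXXI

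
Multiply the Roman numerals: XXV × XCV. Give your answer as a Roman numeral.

XXV = 25
XCV = 95
25 × 95 = 2375

MMCCCLXXV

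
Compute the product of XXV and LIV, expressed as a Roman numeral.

XXV = 25
LIV = 54
25 × 54 = 1350

MCCCL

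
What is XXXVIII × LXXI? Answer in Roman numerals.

XXXVIII = 38
LXXI = 71
38 × 71 = 2698

MMDCXCVIII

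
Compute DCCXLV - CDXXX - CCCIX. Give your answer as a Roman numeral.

DCCXLV = 745, CDXXX = 430, CCCIX = 309
745 - 430 = 315
315 - 309 = 6

VI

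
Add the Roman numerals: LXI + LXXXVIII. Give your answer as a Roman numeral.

LXI = 61
LXXXVIII = 88
61 + 88 = 149

CXLIX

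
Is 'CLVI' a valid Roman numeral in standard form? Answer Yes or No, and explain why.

'CLVI': Check the rules: uses only the symbols I, V, X, L, C, D, M; no symbol is repeated more than three times in a row; V, L and D each appear at most once; no smaller symbol precedes a larger one (values never increase from left to right). Value: C (100) + L (50) + V (5) + I (1) = 156. So it is a valid standard Roman numeral.

Yes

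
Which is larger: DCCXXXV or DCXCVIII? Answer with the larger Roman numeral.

DCCXXXV = 735
DCXCVIII = 698
735 is larger

DCCXXXV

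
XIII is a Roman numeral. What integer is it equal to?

XIII: X=10, I=1, I=1, I=1
10 + 1 + 1 + 1 = 13

13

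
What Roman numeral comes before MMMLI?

MMMLI = 3051; previous is 3050

MMML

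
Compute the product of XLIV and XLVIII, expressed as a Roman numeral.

XLIV = 44
XLVIII = 48
44 × 48 = 2112

MMCXII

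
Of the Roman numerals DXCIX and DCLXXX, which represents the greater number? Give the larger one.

DXCIX = 599
DCLXXX = 680
680 is larger

DCLXXX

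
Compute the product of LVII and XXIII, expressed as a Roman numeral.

LVII = 57
XXIII = 23
57 × 23 = 1311

MCCCXI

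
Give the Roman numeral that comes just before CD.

CD = 400; previous is 399

CCCXCIX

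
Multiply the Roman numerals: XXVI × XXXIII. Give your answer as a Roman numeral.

XXVI = 26
XXXIII = 33
26 × 33 = 858

DCCCLVIII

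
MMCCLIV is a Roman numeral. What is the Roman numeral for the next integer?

MMCCLIV = 2254, so the next integer is 2254 + 1 = 2255

MMCCLV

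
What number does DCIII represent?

DCIII: D=500, C=100, I=1, I=1, I=1
500 + 100 + 1 + 1 + 1 = 603

603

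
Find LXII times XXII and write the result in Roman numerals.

LXII = 62
XXII = 22
62 × 22 = 1364

MCCCLXIV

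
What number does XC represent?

XC: XC=90

90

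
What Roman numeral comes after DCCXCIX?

DCCXCIX = 799; next is 800

DCCC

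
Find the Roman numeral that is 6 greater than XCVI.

XCVI = 96
96 + 6 = 102

CII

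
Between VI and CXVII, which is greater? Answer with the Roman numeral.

VI = 6
CXVII = 117
117 is larger

CXVII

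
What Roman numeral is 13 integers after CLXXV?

CLXXV = 175
175 + 13 = 188

CLXXXVIII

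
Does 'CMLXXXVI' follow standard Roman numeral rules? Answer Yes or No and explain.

'CMLXXXVI': Check the rules: uses only the symbols I, V, X, L, C, D, M; no symbol is repeated more than three times in a row; V, L and D each appear at most once; the only place a smaller symbol precedes a larger one is the allowed subtractive pair CM, the symbol right after such a pair (if any) is smaller than the pair's first symbol, and otherwise the values never increase from left to right. Value: CM (900) + L (50) + X (10) + X (10) + X (10) + V (5) + I (1) = 986. So it is a valid standard Roman numeral.

Yes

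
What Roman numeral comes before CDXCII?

CDXCII = 492, so the previous integer is 492 - 1 = 491

CDXCI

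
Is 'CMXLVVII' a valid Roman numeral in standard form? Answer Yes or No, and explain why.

'CMXLVVII': V should not appear more than once

No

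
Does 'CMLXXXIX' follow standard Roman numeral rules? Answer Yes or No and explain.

'CMLXXXIX': Check the rules: uses only the symbols I, V, X, L, C, D, M; no symbol is repeated more than three times in a row; V, L and D each appear at most once; the only places a smaller symbol precedes a larger one are the allowed subtractive pairs CM, IX, the symbol right after such a pair (if any) is smaller than the pair's first symbol, and otherwise the values never increase from left to right. Value: CM (900) + L (50) + X (10) + X (10) + X (10) + IX (9) = 989. So it is a valid standard Roman numeral.

Yes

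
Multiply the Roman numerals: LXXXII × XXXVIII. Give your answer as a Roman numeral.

LXXXII = 82
XXXVIII = 38
82 × 38 = 3116

MMMCXVI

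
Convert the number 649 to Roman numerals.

Convert 649 to Roman numerals:
  649 contains 1×500 (D)
  149 contains 1×100 (C)
  49 contains 1×40 (XL)
  9 contains 1×9 (IX)

DCXLIX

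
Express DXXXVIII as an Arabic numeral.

DXXXVIII: D=500, X=10, X=10, X=10, V=5, I=1, I=1, I=1
500 + 10 + 10 + 10 + 5 + 1 + 1 + 1 = 538

538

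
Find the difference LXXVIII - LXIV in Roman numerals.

LXXVIII = 78
LXIV = 64
78 - 64 = 14

XIV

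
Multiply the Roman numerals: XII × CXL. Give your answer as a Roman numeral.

XII = 12
CXL = 140
12 × 140 = 1680

MDCLXXX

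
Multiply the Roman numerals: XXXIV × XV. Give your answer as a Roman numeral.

XXXIV = 34
XV = 15
34 × 15 = 510

DX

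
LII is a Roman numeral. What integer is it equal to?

LII: L=50, I=1, I=1
50 + 1 + 1 = 52

52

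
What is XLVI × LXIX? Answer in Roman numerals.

XLVI = 46
LXIX = 69
46 × 69 = 3174

MMMCLXXIV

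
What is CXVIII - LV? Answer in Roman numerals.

CXVIII = 118
LV = 55
118 - 55 = 63

LXIII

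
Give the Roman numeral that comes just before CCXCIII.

CCXCIII = 293, so the previous integer is 293 - 1 = 292

CCXCII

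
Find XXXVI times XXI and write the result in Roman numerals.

XXXVI = 36
XXI = 21
36 × 21 = 756

DCCLVI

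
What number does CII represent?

CII: C=100, I=1, I=1
100 + 1 + 1 = 102

102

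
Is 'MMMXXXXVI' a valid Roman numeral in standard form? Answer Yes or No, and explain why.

'MMMXXXXVI': More than 3 consecutive X's

No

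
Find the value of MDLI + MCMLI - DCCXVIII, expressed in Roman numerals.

MDLI = 1551, MCMLI = 1951, DCCXVIII = 718
1551 + 1951 = 3502
3502 - 718 = 2784

MMDCCLXXXIV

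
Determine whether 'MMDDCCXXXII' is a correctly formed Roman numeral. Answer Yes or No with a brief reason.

'MMDDCCXXXII': D should not appear more than once

No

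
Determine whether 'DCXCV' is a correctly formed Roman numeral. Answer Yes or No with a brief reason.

'DCXCV': Check the rules: uses only the symbols I, V, X, L, C, D, M; no symbol is repeated more than three times in a row; V, L and D each appear at most once; the only place a smaller symbol precedes a larger one is the allowed subtractive pair XC, the symbol right after such a pair (if any) is smaller than the pair's first symbol, and otherwise the values never increase from left to right. Value: D (500) + C (100) + XC (90) + V (5) = 695. So it is a valid standard Roman numeral.

Yes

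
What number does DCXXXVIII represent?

DCXXXVIII: D=500, C=100, X=10, X=10, X=10, V=5, I=1, I=1, I=1
500 + 100 + 10 + 10 + 10 + 5 + 1 + 1 + 1 = 638

638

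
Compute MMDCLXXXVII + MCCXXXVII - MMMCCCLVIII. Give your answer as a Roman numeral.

MMDCLXXXVII = 2687, MCCXXXVII = 1237, MMMCCCLVIII = 3358
2687 + 1237 = 3924
3924 - 3358 = 566

DLXVI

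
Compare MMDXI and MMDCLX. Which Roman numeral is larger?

MMDXI = 2511
MMDCLX = 2660
2660 is larger

MMDCLX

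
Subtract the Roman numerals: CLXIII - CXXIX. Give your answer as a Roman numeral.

CLXIII = 163
CXXIX = 129
163 - 129 = 34

XXXIV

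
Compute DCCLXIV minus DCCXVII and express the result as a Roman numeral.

DCCLXIV = 764
DCCXVII = 717
764 - 717 = 47

XLVII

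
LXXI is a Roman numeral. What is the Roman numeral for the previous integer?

LXXI = 71; previous is 70

LXX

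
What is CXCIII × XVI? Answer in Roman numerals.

CXCIII = 193
XVI = 16
193 × 16 = 3088

MMMLXXXVIII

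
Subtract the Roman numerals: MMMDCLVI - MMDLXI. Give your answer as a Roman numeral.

MMMDCLVI = 3656
MMDLXI = 2561
3656 - 2561 = 1095

MXCV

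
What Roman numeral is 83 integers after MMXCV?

MMXCV = 2095
2095 + 83 = 2178

MMCLXXVIII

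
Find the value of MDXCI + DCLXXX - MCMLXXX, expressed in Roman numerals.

MDXCI = 1591, DCLXXX = 680, MCMLXXX = 1980
1591 + 680 = 2271
2271 - 1980 = 291

CCXCI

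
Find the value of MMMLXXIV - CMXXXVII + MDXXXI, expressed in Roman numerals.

MMMLXXIV = 3074, CMXXXVII = 937, MDXXXI = 1531
3074 - 937 = 2137
2137 + 1531 = 3668

MMMDCLXVIII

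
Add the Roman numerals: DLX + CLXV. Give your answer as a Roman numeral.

DLX = 560
CLXV = 165
560 + 165 = 725

DCCXXV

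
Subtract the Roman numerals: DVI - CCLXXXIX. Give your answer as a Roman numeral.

DVI = 506
CCLXXXIX = 289
506 - 289 = 217

CCXVII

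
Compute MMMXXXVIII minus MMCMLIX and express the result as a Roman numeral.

MMMXXXVIII = 3038
MMCMLIX = 2959
3038 - 2959 = 79

LXXIX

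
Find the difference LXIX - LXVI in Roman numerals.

LXIX = 69
LXVI = 66
69 - 66 = 3

III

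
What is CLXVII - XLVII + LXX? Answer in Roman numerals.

CLXVII = 167, XLVII = 47, LXX = 70
167 - 47 = 120
120 + 70 = 190

CXC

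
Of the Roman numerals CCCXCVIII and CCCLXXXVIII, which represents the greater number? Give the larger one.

CCCXCVIII = 398
CCCLXXXVIII = 388
398 is larger

CCCXCVIII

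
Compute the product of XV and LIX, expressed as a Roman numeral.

XV = 15
LIX = 59
15 × 59 = 885

DCCCLXXXV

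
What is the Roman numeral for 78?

Convert 78 to Roman numerals:
  78 contains 1×50 (L)
  28 contains 2×10 (XX)
  8 contains 1×5 (V)
  3 contains 3×1 (III)

LXXVIII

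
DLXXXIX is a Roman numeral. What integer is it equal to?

DLXXXIX: D=500, L=50, X=10, X=10, X=10, IX=9
500 + 50 + 10 + 10 + 10 + 9 = 589

589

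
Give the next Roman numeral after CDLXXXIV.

CDLXXXIV = 484; next is 485

CDLXXXV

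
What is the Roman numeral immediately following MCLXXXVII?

MCLXXXVII = 1187, so the next integer is 1187 + 1 = 1188

MCLXXXVIII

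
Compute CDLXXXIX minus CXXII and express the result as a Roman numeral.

CDLXXXIX = 489
CXXII = 122
489 - 122 = 367

CCCLXVII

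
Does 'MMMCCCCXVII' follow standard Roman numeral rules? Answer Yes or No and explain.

'MMMCCCCXVII': More than 3 consecutive C's

No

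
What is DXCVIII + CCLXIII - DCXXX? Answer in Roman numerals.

DXCVIII = 598, CCLXIII = 263, DCXXX = 630
598 + 263 = 861
861 - 630 = 231

CCXXXI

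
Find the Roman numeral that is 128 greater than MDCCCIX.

MDCCCIX = 1809
1809 + 128 = 1937

MCMXXXVII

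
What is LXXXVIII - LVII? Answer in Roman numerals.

LXXXVIII = 88
LVII = 57
88 - 57 = 31

XXXI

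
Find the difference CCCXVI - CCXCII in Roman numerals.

CCCXVI = 316
CCXCII = 292
316 - 292 = 24

XXIV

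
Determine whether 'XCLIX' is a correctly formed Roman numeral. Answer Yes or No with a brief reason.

'XCLIX': X (position 1) comes before the larger symbol L (position 3) without being directly in front of it as a subtractive pair; apart from IV, IX, XL, XC, CD and CM, symbols must go from largest to smallest

No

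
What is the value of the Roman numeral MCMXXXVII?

MCMXXXVII: M=1000, CM=900, X=10, X=10, X=10, V=5, I=1, I=1
1000 + 900 + 10 + 10 + 10 + 5 + 1 + 1 = 1937

1937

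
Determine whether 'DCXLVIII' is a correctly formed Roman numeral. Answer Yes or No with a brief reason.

'DCXLVIII': Check the rules: uses only the symbols I, V, X, L, C, D, M; no symbol is repeated more than three times in a row; V, L and D each appear at most once; the only place a smaller symbol precedes a larger one is the allowed subtractive pair XL, the symbol right after such a pair (if any) is smaller than the pair's first symbol, and otherwise the values never increase from left to right. Value: D (500) + C (100) + XL (40) + V (5) + I (1) + I (1) + I (1) = 648. So it is a valid standard Roman numeral.

Yes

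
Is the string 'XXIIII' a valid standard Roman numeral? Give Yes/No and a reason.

'XXIIII': More than 3 consecutive I's

No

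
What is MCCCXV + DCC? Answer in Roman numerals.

MCCCXV = 1315
DCC = 700
1315 + 700 = 2015

MMXV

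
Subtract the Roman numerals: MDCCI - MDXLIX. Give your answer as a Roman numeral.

MDCCI = 1701
MDXLIX = 1549
1701 - 1549 = 152

CLII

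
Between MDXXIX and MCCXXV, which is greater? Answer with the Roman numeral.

MDXXIX = 1529
MCCXXV = 1225
1529 is larger

MDXXIX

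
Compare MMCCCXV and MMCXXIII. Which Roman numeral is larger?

MMCCCXV = 2315
MMCXXIII = 2123
2315 is larger

MMCCCXV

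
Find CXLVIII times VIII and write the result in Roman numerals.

CXLVIII = 148
VIII = 8
148 × 8 = 1184

MCLXXXIV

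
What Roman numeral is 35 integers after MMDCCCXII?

MMDCCCXII = 2812
2812 + 35 = 2847

MMDCCCXLVII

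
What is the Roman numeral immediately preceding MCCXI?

MCCXI = 1211, so the previous integer is 1211 - 1 = 1210

MCCX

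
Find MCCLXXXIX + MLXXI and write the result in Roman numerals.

MCCLXXXIX = 1289
MLXXI = 1071
1289 + 1071 = 2360

MMCCCLX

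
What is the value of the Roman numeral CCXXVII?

CCXXVII: C=100, C=100, X=10, X=10, V=5, I=1, I=1
100 + 100 + 10 + 10 + 5 + 1 + 1 = 227

227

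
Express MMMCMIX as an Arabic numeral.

MMMCMIX: M=1000, M=1000, M=1000, CM=900, IX=9
1000 + 1000 + 1000 + 900 + 9 = 3909

3909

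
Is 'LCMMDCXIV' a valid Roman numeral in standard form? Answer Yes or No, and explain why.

'LCMMDCXIV': Invalid subtractive combination: LC

No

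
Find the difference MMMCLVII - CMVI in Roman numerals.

MMMCLVII = 3157
CMVI = 906
3157 - 906 = 2251

MMCCLI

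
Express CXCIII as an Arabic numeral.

CXCIII: C=100, XC=90, I=1, I=1, I=1
100 + 90 + 1 + 1 + 1 = 193

193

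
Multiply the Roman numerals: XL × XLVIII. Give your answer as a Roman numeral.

XL = 40
XLVIII = 48
40 × 48 = 1920

MCMXX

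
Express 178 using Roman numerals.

Convert 178 to Roman numerals:
  178 contains 1×100 (C)
  78 contains 1×50 (L)
  28 contains 2×10 (XX)
  8 contains 1×5 (V)
  3 contains 3×1 (III)

CLXXVIII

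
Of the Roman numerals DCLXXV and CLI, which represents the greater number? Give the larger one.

DCLXXV = 675
CLI = 151
675 is larger

DCLXXV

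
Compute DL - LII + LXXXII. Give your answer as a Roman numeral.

DL = 550, LII = 52, LXXXII = 82
550 - 52 = 498
498 + 82 = 580

DLXXX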